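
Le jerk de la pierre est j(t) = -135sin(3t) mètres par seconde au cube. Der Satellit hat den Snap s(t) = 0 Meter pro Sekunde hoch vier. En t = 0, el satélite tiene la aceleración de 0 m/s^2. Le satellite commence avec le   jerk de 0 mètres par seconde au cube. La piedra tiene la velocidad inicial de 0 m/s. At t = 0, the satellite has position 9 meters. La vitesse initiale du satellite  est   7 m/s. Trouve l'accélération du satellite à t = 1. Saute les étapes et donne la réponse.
L'accélération à t = 1 est a = 0.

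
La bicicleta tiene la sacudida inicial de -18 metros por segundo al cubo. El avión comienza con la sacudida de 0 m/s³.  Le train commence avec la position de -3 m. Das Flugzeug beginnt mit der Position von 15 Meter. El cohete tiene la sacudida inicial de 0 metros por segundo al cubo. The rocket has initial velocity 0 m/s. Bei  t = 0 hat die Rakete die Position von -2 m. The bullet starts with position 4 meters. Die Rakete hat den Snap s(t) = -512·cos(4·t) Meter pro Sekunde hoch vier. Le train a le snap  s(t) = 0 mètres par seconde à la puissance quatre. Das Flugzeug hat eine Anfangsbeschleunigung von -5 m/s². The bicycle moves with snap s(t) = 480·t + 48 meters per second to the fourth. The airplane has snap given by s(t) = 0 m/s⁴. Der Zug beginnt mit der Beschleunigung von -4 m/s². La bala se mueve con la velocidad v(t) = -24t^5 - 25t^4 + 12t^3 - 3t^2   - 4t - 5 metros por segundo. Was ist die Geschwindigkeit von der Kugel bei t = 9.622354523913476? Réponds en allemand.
Mit v(t) = -24·t^5 - 25·t^4 + 12·t^3 - 3·t^2 - 4·t - 5 und Einsetzen von t = 9.622354523913476, finden wir v = -2183736.34795645.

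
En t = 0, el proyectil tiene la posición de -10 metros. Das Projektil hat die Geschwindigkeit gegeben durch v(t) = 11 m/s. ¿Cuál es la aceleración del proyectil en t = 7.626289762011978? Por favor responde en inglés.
We must differentiate our velocity equation v(t) = 11 1 time. Differentiating velocity, we get acceleration: a(t) = 0. We have acceleration a(t) = 0. Substituting t = 7.626289762011978: a(7.626289762011978) = 0.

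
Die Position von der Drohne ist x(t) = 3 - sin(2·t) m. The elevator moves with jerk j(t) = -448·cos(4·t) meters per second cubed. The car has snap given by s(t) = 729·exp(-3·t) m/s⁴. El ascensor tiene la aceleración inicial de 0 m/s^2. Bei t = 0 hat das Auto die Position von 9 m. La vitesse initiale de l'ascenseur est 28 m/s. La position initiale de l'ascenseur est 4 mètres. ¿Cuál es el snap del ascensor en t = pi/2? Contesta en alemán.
Ausgehend von dem Ruck j(t) = -448·cos(4·t), nehmen wir 1 Ableitung. Durch Ableiten von dem Ruck erhalten wir den Snap: s(t) = 1792·sin(4·t). Mit s(t) = 1792·sin(4·t) und Einsetzen von t = pi/2, finden wir s = 0.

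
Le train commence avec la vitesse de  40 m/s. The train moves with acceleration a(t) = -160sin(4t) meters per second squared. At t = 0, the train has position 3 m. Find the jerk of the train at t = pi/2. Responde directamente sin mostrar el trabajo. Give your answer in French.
Le jerk à t = pi/2 est j = -640.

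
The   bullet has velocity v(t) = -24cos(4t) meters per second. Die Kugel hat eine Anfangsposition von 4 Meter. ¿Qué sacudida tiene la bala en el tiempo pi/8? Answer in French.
Nous devons dériver notre équation de la vitesse v(t) = -24·cos(4·t) 2 fois. En prenant d/dt de v(t), nous trouvons a(t) = 96·sin(4·t). En dérivant l'accélération, nous obtenons le jerk: j(t) = 384·cos(4·t). Nous avons le jerk j(t) = 384·cos(4·t). En substituant t = pi/8: j(pi/8) = 0.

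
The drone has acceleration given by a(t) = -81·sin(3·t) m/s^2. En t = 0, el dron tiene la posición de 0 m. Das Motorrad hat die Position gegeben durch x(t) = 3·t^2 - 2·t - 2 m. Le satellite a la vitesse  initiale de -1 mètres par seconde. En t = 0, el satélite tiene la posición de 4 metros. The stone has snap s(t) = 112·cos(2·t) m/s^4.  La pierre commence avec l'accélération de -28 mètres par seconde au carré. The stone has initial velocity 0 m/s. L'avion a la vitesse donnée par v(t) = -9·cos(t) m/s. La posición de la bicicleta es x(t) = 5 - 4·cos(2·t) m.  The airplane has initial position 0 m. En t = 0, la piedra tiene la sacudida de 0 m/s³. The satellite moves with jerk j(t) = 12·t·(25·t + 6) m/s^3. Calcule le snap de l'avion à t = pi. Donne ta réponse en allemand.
Um dies zu lösen, müssen wir 3 Ableitungen unserer Gleichung für die Geschwindigkeit v(t) = -9·cos(t) nehmen. Durch Ableiten von der Geschwindigkeit erhalten wir die Beschleunigung: a(t) = 9·sin(t). Die Ableitung von der Beschleunigung ergibt den Ruck: j(t) = 9·cos(t). Durch Ableiten von dem Ruck erhalten wir den Snap: s(t) = -9·sin(t). Mit s(t) = -9·sin(t) und Einsetzen von t = pi, finden wir s = 0.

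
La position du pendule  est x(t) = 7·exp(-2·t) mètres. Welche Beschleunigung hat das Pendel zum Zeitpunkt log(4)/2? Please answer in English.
To solve this, we need to take 2 derivatives of our position equation x(t) = 7·exp(-2·t). Differentiating position, we get velocity: v(t) = -14·exp(-2·t). Differentiating velocity, we get acceleration: a(t) = 28·exp(-2·t). We have acceleration a(t) = 28·exp(-2·t). Substituting t = log(4)/2: a(log(4)/2) = 7.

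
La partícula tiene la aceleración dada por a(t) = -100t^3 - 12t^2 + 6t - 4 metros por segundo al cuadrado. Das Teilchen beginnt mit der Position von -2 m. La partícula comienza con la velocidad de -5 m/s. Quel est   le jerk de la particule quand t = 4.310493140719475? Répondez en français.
Pour résoudre ceci, nous devons prendre 1 dérivée de notre équation de l'accélération a(t) = -100·t^3 - 12·t^2 + 6·t - 4. En prenant d/dt de a(t), nous trouvons j(t) = -300·t^2 - 24·t + 6. En utilisant j(t) = -300·t^2 - 24·t + 6 et en substituant t = 4.310493140719475, nous trouvons j = -5671.55717023416.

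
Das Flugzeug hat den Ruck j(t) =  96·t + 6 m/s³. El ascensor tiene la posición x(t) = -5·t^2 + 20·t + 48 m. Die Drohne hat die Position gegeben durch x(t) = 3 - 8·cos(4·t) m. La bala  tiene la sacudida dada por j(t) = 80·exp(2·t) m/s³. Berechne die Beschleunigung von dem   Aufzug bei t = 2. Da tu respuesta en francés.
En partant de la position x(t) = -5·t^2 + 20·t + 48, nous prenons 2 dérivées. La dérivée de la position donne la vitesse: v(t) = 20 - 10·t. En prenant d/dt de v(t), nous trouvons a(t) = -10. De l'équation de l'accélération a(t) = -10, nous substituons t = 2 pour obtenir a = -10.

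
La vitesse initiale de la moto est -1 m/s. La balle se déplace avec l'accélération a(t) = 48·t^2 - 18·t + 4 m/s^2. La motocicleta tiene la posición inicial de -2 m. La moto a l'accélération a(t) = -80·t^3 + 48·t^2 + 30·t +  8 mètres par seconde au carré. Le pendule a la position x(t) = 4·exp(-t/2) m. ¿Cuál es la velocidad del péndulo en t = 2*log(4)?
Para resolver esto, necesitamos tomar 1 derivada de nuestra ecuación de la posición x(t) = 4·exp(-t/2). Derivando la posición, obtenemos la velocidad: v(t) = -2·exp(-t/2). Tenemos la velocidad v(t) = -2·exp(-t/2). Sustituyendo t = 2*log(4): v(2*log(4)) = -1/2.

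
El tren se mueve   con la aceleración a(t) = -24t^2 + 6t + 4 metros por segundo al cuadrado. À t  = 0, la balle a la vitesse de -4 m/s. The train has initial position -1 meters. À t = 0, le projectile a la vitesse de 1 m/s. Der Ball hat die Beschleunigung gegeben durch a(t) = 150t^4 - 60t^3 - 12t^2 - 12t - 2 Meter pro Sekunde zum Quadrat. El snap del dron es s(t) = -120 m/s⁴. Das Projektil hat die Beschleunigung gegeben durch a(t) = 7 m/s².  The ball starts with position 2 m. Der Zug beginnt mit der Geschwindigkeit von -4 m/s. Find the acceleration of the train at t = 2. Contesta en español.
Tenemos la aceleración a(t) = -24·t^2 + 6·t + 4. Sustituyendo t = 2: a(2) = -80.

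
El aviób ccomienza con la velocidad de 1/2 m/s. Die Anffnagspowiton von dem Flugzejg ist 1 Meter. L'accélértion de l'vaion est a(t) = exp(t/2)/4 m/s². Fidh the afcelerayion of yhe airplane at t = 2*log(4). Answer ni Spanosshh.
Usando a(t) = exp(t/2)/4 y sustituyendo t = 2*log(4), encontramos a = 1.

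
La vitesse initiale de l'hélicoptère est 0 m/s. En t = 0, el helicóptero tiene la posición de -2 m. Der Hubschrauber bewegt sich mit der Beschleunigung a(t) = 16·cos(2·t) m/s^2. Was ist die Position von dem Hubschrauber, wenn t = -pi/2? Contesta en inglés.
We need to integrate our acceleration equation a(t) = 16·cos(2·t) 2 times. The integral of acceleration is velocity. Using v(0) = 0, we get v(t) = 8·sin(2·t). The integral of velocity is position. Using x(0) = -2, we get x(t) = 2 - 4·cos(2·t). Using x(t) = 2 - 4·cos(2·t) and substituting t = -pi/2, we find x = 6.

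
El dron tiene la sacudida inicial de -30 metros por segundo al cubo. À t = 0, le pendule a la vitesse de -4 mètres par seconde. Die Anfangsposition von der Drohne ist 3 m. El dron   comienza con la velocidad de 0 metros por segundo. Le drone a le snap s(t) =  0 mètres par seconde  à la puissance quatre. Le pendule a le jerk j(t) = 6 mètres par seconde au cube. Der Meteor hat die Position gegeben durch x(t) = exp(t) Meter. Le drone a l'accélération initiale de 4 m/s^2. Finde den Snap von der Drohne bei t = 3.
Aus der Gleichung für den Snap s(t) = 0, setzen wir t = 3 ein und erhalten s = 0.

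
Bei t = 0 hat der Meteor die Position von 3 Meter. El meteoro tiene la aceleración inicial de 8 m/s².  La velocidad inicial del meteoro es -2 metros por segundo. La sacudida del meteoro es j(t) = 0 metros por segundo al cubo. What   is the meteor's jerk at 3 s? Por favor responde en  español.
Usando j(t) = 0 y sustituyendo t = 3, encontramos j = 0.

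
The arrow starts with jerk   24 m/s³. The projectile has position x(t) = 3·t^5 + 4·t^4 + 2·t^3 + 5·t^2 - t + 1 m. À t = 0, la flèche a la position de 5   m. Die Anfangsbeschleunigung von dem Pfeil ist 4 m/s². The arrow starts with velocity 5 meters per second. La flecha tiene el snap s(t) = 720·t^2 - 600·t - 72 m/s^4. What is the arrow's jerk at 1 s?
To find the answer, we compute 1 antiderivative of s(t) = 720·t^2 - 600·t - 72. Taking ∫s(t)dt and applying j(0) = 24, we find j(t) = 240·t^3 - 300·t^2 - 72·t + 24. We have jerk j(t) = 240·t^3 - 300·t^2 - 72·t + 24. Substituting t = 1: j(1) = -108.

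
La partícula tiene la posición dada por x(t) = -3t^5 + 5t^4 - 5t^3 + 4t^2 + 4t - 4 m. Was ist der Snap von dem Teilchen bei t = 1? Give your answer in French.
Pour résoudre ceci, nous devons prendre 4 dérivées de notre équation de la position x(t) = -3·t^5 + 5·t^4 - 5·t^3 + 4·t^2 + 4·t - 4. En prenant d/dt de x(t), nous trouvons v(t) = -15·t^4 + 20·t^3 - 15·t^2 + 8·t + 4. En dérivant la vitesse, nous obtenons l'accélération: a(t) = -60·t^3 + 60·t^2 - 30·t + 8. En dérivant l'accélération, nous obtenons le jerk: j(t) = -180·t^2 + 120·t - 30. La dérivée du jerk donne le snap: s(t) = 120 - 360·t. De l'équation du snap s(t) = 120 - 360·t, nous substituons t = 1 pour obtenir s = -240.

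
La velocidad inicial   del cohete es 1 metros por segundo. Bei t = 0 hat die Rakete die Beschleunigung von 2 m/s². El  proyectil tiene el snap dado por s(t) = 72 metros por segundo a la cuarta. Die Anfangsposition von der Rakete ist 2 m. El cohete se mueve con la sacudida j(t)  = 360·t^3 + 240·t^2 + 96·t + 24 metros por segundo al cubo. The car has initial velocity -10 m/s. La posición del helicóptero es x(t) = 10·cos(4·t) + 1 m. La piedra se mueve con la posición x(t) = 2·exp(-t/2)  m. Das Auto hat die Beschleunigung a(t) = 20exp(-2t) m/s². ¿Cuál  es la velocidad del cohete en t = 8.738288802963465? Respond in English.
To find the answer, we compute 2 antiderivatives of j(t) = 360·t^3 + 240·t^2 + 96·t + 24. The integral of jerk is acceleration. Using a(0) = 2, we get a(t) = 90·t^4 + 80·t^3 + 48·t^2 + 24·t + 2. The integral of acceleration, with v(0) = 1, gives velocity: v(t) = 18·t^5 + 20·t^4 + 16·t^3 + 12·t^2 + 2·t + 1. Using v(t) = 18·t^5 + 20·t^4 + 16·t^3 + 12·t^2 + 2·t + 1 and substituting t = 8.738288802963465, we find v = 1045294.67858037.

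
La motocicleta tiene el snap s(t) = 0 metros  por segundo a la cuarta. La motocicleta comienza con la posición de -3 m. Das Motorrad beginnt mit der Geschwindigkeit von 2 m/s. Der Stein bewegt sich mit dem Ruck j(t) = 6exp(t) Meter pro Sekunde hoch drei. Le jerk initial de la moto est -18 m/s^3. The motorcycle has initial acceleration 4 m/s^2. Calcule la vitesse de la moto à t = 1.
Nous devons trouver l'intégrale de notre équation du snap s(t) = 0 3 fois. En prenant ∫s(t)dt et en appliquant j(0) = -18, nous trouvons j(t) = -18. L'intégrale du jerk, avec a(0) = 4, donne l'accélération: a(t) = 4 - 18·t. L'intégrale de l'accélération est la vitesse. En utilisant v(0) = 2, nous obtenons v(t) = -9·t^2 + 4·t + 2. De l'équation de la vitesse v(t) = -9·t^2 + 4·t + 2, nous substituons t = 1 pour obtenir v = -3.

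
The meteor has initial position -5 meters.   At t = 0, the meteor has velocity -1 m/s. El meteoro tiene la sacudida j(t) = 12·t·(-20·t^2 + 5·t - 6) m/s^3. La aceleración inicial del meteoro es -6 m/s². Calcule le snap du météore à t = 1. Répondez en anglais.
To solve this, we need to take 1 derivative of our jerk equation j(t) = 12·t·(-20·t^2 + 5·t - 6). Taking d/dt of j(t), we find s(t) = -240·t^2 + 12·t·(5 - 40·t) + 60·t - 72. Using s(t) = -240·t^2 + 12·t·(5 - 40·t) + 60·t - 72 and substituting t = 1, we find s = -672.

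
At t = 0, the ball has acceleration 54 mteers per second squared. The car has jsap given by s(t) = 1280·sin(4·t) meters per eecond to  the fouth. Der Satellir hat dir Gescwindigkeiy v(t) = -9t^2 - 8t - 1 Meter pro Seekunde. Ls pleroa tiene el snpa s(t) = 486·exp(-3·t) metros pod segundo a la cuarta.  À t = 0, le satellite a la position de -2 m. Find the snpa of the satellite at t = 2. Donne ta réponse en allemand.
Um dies zu lösen, müssen wir 3 Ableitungen unserer Gleichung für die Geschwindigkeit v(t) = -9·t^2 - 8·t - 1 nehmen. Die Ableitung von der Geschwindigkeit ergibt die Beschleunigung: a(t) = -18·t - 8. Durch Ableiten von der Beschleunigung erhalten wir den Ruck: j(t) = -18. Durch Ableiten von dem Ruck erhalten wir den Snap: s(t) = 0. Mit s(t) = 0 und Einsetzen von t = 2, finden wir s = 0.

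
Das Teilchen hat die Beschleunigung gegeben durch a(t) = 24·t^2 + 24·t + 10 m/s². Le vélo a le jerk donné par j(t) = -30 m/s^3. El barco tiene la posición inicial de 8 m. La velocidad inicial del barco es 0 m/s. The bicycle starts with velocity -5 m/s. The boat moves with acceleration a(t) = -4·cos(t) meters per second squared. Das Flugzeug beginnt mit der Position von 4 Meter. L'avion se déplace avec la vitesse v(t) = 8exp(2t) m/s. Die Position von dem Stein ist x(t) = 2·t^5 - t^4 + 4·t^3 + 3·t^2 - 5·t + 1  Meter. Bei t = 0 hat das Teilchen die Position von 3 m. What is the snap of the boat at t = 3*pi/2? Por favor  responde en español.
Para resolver esto, necesitamos tomar 2 derivadas de nuestra ecuación de la aceleración a(t) = -4·cos(t). Derivando la aceleración, obtenemos la sacudida: j(t) = 4·sin(t). Tomando d/dt de j(t), encontramos s(t) = 4·cos(t). Tenemos el snap s(t) = 4·cos(t). Sustituyendo t = 3*pi/2: s(3*pi/2) = 0.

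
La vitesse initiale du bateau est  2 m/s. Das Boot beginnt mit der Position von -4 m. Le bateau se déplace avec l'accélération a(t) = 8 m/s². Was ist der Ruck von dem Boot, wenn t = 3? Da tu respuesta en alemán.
Ausgehend von der Beschleunigung a(t) = 8, nehmen wir 1 Ableitung. Mit d/dt von a(t) finden wir j(t) = 0. Aus der Gleichung für den Ruck j(t) = 0, setzen wir t = 3 ein und erhalten j = 0.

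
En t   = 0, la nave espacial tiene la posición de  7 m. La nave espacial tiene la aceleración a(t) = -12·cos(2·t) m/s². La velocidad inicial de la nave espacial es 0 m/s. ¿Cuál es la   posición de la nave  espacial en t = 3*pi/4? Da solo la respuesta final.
La posición en t = 3*pi/4 es x = 4.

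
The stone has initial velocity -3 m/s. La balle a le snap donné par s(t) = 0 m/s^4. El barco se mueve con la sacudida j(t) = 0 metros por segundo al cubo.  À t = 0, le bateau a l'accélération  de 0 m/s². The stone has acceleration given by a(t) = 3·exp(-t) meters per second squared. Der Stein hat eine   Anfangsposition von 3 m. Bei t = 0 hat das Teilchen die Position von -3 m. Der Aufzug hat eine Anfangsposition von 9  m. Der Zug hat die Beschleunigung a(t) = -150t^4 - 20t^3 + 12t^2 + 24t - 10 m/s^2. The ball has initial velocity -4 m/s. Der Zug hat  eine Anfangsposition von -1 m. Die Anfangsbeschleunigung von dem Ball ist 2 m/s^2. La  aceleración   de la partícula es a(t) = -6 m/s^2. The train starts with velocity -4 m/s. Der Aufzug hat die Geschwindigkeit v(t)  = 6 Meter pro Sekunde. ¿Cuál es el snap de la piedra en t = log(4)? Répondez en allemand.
Wir müssen unsere Gleichung für die Beschleunigung a(t) = 3·exp(-t) 2-mal ableiten. Mit d/dt von a(t) finden wir j(t) = -3·exp(-t). Durch Ableiten von dem Ruck erhalten wir den Snap: s(t) = 3·exp(-t). Wir haben den Snap s(t) = 3·exp(-t). Durch Einsetzen von t = log(4): s(log(4)) = 3/4.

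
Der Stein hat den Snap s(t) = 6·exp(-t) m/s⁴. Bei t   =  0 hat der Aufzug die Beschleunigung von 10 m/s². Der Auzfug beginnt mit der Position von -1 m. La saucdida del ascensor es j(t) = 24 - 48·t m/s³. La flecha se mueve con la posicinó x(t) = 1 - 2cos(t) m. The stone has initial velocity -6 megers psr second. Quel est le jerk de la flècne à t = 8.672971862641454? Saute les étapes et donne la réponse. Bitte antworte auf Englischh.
At t = 8.672971862641454, j = -1.36591829890383.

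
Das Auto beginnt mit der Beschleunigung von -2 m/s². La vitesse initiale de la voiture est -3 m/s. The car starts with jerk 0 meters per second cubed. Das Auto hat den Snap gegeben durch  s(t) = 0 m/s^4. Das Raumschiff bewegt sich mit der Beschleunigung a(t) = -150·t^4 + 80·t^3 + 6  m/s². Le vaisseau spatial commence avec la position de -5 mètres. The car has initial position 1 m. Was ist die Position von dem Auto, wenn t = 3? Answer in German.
Um dies zu lösen, müssen wir 4 Integrale unserer Gleichung für den Snap s(t) = 0 finden. Das Integral von dem Snap, mit j(0) = 0, ergibt den Ruck: j(t) = 0. Durch Integration von dem Ruck und Verwendung der Anfangsbedingung a(0) = -2, erhalten wir a(t) = -2. Mit ∫a(t)dt und Anwendung von v(0) = -3, finden wir v(t) = -2·t - 3. Durch Integration von der Geschwindigkeit und Verwendung der Anfangsbedingung x(0) = 1, erhalten wir x(t) = -t^2 - 3·t + 1. Aus der Gleichung für die Position x(t) = -t^2 - 3·t + 1, setzen wir t = 3 ein und erhalten x = -17.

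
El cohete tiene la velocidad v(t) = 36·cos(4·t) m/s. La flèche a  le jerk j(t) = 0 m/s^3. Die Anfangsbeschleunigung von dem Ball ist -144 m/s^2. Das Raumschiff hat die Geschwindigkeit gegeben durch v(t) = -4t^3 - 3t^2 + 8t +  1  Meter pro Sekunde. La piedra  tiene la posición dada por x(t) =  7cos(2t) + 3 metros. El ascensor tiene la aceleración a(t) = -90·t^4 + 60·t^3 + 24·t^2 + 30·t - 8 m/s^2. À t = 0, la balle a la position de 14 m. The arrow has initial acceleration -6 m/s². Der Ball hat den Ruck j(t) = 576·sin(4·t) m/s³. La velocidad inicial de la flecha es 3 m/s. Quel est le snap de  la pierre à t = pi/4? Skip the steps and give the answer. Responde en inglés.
s(pi/4) = 0.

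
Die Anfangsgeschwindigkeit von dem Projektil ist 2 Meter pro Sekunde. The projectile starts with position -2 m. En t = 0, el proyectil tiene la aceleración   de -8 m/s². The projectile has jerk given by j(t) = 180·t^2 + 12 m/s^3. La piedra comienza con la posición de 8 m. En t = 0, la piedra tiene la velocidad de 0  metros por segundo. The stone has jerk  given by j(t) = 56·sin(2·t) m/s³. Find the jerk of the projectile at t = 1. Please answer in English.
We have jerk j(t) = 180·t^2 + 12. Substituting t = 1: j(1) = 192.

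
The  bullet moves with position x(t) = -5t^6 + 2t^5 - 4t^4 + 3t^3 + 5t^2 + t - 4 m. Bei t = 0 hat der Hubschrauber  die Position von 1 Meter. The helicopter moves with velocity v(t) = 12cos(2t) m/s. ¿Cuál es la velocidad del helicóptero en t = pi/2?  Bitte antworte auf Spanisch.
Usando v(t) = 12·cos(2·t) y sustituyendo t = pi/2, encontramos v = -12.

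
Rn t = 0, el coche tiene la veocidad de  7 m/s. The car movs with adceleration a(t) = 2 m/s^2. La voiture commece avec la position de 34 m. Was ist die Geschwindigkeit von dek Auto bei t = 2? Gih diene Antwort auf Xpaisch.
Debemos encontrar la integral de nuestra ecuación de la aceleración a(t) = 2 1 vez. La antiderivada de la aceleración, con v(0) = 7, da la velocidad: v(t) = 2·t + 7. Usando v(t) = 2·t + 7 y sustituyendo t = 2, encontramos v = 11.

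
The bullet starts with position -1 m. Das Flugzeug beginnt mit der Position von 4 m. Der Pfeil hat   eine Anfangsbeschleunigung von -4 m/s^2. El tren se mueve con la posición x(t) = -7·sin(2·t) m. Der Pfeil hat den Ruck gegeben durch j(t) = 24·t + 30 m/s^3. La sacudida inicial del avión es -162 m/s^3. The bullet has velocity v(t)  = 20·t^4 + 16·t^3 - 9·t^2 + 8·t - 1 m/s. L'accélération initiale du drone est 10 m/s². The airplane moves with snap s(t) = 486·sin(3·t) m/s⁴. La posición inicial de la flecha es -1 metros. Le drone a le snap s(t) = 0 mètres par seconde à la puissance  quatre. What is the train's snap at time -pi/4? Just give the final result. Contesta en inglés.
s(-pi/4) = 112.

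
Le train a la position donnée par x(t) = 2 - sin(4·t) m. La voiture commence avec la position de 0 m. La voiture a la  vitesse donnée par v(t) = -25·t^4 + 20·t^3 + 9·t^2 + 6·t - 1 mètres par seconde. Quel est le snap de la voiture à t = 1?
Pour résoudre ceci, nous devons prendre 3 dérivées de notre équation de la vitesse v(t) = -25·t^4 + 20·t^3 + 9·t^2 + 6·t - 1. En prenant d/dt de v(t), nous trouvons a(t) = -100·t^3 + 60·t^2 + 18·t + 6. En dérivant l'accélération, nous obtenons le jerk: j(t) = -300·t^2 + 120·t + 18. La dérivée du jerk donne le snap: s(t) = 120 - 600·t. Nous avons le snap s(t) = 120 - 600·t. En substituant t = 1: s(1) = -480.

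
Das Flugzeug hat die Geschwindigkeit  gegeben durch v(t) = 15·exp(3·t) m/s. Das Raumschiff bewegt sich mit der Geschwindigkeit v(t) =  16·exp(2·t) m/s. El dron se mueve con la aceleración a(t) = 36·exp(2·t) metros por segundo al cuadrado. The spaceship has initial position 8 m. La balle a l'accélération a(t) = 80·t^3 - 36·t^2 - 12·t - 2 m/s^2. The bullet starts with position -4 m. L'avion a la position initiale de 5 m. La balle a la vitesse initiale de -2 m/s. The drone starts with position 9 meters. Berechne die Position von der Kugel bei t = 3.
Ausgehend von der Beschleunigung a(t) = 80·t^3 - 36·t^2 - 12·t - 2, nehmen wir 2 Stammfunktionen. Das Integral von der Beschleunigung, mit v(0) = -2, ergibt die Geschwindigkeit: v(t) = 20·t^4 - 12·t^3 - 6·t^2 - 2·t - 2. Durch Integration von der Geschwindigkeit und Verwendung der Anfangsbedingung x(0) = -4, erhalten wir x(t) = 4·t^5 - 3·t^4 - 2·t^3 - t^2 - 2·t - 4. Wir haben die Position x(t) = 4·t^5 - 3·t^4 - 2·t^3 - t^2 - 2·t - 4. Durch Einsetzen von t = 3: x(3) = 656.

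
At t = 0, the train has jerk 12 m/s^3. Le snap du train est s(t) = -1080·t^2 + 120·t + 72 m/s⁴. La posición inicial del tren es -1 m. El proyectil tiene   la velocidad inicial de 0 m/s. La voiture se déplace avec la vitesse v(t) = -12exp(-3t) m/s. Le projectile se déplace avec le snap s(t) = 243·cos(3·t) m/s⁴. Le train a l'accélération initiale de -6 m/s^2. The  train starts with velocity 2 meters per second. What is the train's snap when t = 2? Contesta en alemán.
Mit s(t) = -1080·t^2 + 120·t + 72 und Einsetzen von t = 2, finden wir s = -4008.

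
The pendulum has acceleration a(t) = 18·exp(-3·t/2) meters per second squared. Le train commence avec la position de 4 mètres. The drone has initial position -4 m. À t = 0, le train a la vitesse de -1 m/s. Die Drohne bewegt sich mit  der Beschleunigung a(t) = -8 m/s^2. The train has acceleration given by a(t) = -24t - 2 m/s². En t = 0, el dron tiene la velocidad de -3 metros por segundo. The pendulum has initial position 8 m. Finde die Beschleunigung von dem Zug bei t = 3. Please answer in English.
Using a(t) = -24·t - 2 and substituting t = 3, we find a = -74.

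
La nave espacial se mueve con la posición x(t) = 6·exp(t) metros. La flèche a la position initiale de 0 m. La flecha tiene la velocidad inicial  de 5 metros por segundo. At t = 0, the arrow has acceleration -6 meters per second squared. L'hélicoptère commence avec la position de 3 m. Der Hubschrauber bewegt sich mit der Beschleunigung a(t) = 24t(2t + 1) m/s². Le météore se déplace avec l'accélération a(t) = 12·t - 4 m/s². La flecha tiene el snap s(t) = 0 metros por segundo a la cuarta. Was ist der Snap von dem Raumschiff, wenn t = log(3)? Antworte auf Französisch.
En partant de la position x(t) = 6·exp(t), nous prenons 4 dérivées. La dérivée de la position donne la vitesse: v(t) = 6·exp(t). En prenant d/dt de v(t), nous trouvons a(t) = 6·exp(t). La dérivée de l'accélération donne le jerk: j(t) = 6·exp(t). En prenant d/dt de j(t), nous trouvons s(t) = 6·exp(t). Nous avons le snap s(t) = 6·exp(t). En substituant t = log(3): s(log(3)) = 18.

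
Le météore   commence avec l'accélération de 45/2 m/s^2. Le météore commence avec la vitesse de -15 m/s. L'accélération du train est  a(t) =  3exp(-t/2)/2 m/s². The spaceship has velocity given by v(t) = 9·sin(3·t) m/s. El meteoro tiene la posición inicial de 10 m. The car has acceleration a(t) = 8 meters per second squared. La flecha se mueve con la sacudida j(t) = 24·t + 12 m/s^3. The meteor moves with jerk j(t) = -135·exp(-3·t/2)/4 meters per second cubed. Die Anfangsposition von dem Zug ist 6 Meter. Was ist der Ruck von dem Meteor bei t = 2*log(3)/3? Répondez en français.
De l'équation du jerk j(t) = -135·exp(-3·t/2)/4, nous substituons t = 2*log(3)/3 pour obtenir j = -45/4.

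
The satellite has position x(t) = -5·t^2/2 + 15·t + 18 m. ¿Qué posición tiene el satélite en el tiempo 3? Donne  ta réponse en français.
De l'équation de la position x(t) = -5·t^2/2 + 15·t + 18, nous substituons t = 3 pour obtenir x = 81/2.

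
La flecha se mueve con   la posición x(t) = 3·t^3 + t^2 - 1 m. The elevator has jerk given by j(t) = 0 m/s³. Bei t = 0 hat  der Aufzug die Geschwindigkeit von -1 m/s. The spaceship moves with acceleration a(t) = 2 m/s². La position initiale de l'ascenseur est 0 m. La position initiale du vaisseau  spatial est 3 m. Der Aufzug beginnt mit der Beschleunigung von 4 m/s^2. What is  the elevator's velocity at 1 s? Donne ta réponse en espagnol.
Partiendo de la sacudida j(t) = 0, tomamos 2 integrales. La antiderivada de la sacudida, con a(0) = 4, da la aceleración: a(t) = 4. La antiderivada de la aceleración es la velocidad. Usando v(0) = -1, obtenemos v(t) = 4·t - 1. Usando v(t) = 4·t - 1 y sustituyendo t = 1, encontramos v = 3.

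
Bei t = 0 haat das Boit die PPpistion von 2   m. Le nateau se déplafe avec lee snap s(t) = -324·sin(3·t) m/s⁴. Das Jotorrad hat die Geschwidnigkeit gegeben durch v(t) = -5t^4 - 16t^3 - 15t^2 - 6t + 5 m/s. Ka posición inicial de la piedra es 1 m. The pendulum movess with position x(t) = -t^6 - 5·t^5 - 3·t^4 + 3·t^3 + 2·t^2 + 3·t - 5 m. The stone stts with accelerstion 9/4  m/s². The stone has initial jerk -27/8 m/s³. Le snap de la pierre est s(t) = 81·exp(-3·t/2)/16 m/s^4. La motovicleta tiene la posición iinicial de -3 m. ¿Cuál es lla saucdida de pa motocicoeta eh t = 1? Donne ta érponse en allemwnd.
Ausgehend von der Geschwindigkeit v(t) = -5·t^4 - 16·t^3 - 15·t^2 - 6·t + 5, nehmen wir 2 Ableitungen. Durch Ableiten von der Geschwindigkeit erhalten wir die Beschleunigung: a(t) = -20·t^3 - 48·t^2 - 30·t - 6. Mit d/dt von a(t) finden wir j(t) = -60·t^2 - 96·t - 30. Aus der Gleichung für den Ruck j(t) = -60·t^2 - 96·t - 30, setzen wir t = 1 ein und erhalten j = -186.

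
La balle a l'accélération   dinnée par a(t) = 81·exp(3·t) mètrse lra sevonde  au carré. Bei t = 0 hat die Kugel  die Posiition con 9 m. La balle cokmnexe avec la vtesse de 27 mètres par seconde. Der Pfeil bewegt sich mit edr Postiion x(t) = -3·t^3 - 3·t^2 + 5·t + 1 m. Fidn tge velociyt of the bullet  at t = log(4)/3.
To solve this, we need to take 1 antiderivative of our acceleration equation a(t) = 81·exp(3·t). Integrating acceleration and using the initial condition v(0) = 27, we get v(t) = 27·exp(3·t). We have velocity v(t) = 27·exp(3·t). Substituting t = log(4)/3: v(log(4)/3) = 108.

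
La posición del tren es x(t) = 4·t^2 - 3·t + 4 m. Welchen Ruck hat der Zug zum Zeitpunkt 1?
Wir müssen unsere Gleichung für die Position x(t) = 4·t^2 - 3·t + 4 3-mal ableiten. Mit d/dt von x(t) finden wir v(t) = 8·t - 3. Mit d/dt von v(t) finden wir a(t) = 8. Die Ableitung von der Beschleunigung ergibt den Ruck: j(t) = 0. Mit j(t) = 0 und Einsetzen von t = 1, finden wir j = 0.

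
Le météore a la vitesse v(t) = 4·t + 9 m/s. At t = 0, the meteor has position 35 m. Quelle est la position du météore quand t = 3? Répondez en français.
Nous devons intégrer notre équation de la vitesse v(t) = 4·t + 9 1 fois. L'intégrale de la vitesse, avec x(0) = 35, donne la position: x(t) = 2·t^2 + 9·t + 35. En utilisant x(t) = 2·t^2 + 9·t + 35 et en substituant t = 3, nous trouvons x = 80.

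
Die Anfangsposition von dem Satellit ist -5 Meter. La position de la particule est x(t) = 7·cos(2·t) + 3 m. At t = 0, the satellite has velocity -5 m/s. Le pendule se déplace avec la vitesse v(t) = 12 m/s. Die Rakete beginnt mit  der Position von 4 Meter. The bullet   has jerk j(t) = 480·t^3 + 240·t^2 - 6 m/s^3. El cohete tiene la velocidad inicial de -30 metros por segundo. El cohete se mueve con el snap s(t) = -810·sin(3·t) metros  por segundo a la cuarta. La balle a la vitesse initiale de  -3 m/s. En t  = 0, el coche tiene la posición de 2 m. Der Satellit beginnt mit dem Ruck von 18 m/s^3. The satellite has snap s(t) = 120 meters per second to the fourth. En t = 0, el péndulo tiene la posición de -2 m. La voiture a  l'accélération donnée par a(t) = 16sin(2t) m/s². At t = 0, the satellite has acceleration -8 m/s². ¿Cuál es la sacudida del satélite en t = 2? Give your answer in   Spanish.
Para resolver esto, necesitamos tomar 1 antiderivada de nuestra ecuación del snap s(t) = 120. Tomando ∫s(t)dt y aplicando j(0) = 18, encontramos j(t) = 120·t + 18. Tenemos la sacudida j(t) = 120·t + 18. Sustituyendo t = 2: j(2) = 258.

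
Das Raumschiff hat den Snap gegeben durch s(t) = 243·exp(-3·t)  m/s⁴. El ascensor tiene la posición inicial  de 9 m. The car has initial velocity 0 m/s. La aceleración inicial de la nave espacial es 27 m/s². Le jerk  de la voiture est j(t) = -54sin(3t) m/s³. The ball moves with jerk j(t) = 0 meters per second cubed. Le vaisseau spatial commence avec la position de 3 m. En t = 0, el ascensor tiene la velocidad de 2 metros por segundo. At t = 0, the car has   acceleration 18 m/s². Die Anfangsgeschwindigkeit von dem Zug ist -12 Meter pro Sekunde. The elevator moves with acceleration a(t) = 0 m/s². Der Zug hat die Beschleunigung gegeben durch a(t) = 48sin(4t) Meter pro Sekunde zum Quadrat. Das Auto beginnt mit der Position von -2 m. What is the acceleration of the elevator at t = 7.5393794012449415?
Using a(t) = 0 and substituting t = 7.5393794012449415, we find a = 0.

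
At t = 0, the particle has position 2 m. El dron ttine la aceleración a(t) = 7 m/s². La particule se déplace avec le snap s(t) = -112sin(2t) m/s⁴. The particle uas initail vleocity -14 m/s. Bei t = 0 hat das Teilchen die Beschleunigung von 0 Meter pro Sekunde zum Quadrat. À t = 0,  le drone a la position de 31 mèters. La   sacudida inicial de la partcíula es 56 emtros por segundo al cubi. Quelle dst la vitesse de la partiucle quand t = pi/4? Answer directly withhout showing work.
La vitesse à t = pi/4 est v = 0.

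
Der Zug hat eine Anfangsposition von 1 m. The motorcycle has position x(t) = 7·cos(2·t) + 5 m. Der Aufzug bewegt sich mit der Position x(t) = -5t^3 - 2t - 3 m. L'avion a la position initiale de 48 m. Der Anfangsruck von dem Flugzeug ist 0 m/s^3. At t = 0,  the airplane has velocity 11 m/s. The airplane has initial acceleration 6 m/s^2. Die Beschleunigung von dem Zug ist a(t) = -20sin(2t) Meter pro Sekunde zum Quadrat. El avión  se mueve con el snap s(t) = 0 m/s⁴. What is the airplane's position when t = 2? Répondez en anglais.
To find the answer, we compute 4 antiderivatives of s(t) = 0. The integral of snap, with j(0) = 0, gives jerk: j(t) = 0. The antiderivative of jerk, with a(0) = 6, gives acceleration: a(t) = 6. The integral of acceleration, with v(0) = 11, gives velocity: v(t) = 6·t + 11. Taking ∫v(t)dt and applying x(0) = 48, we find x(t) = 3·t^2 + 11·t + 48. Using x(t) = 3·t^2 + 11·t + 48 and substituting t = 2, we find x = 82.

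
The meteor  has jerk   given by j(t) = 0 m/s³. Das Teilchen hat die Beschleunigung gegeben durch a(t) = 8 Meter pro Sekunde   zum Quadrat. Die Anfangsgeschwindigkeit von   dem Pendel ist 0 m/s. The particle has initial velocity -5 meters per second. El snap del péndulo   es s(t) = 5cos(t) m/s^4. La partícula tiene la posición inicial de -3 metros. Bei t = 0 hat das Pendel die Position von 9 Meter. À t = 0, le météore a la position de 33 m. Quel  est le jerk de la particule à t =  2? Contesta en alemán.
Wir müssen unsere Gleichung für die Beschleunigung a(t) = 8 1-mal ableiten. Die Ableitung von der Beschleunigung ergibt den Ruck: j(t) = 0. Mit j(t) = 0 und Einsetzen von t = 2, finden wir j = 0.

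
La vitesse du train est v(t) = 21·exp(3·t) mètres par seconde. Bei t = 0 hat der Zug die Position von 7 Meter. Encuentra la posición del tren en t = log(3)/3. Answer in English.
To solve this, we need to take 1 integral of our velocity equation v(t) = 21·exp(3·t). Taking ∫v(t)dt and applying x(0) = 7, we find x(t) = 7·exp(3·t). We have position x(t) = 7·exp(3·t). Substituting t = log(3)/3: x(log(3)/3) = 21.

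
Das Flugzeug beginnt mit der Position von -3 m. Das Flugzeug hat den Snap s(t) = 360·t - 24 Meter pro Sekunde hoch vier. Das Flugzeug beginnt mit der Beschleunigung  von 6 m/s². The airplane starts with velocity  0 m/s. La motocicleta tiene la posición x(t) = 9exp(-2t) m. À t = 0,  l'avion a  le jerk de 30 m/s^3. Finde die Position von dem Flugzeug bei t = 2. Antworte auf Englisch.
To find the answer, we compute 4 antiderivatives of s(t) = 360·t - 24. Finding the antiderivative of s(t) and using j(0) = 30: j(t) = 180·t^2 - 24·t + 30. Finding the integral of j(t) and using a(0) = 6: a(t) = 60·t^3 - 12·t^2 + 30·t + 6. Taking ∫a(t)dt and applying v(0) = 0, we find v(t) = t·(15·t^3 - 4·t^2 + 15·t + 6). Taking ∫v(t)dt and applying x(0) = -3, we find x(t) = 3·t^5 - t^4 + 5·t^3 + 3·t^2 - 3. From the given position equation x(t) = 3·t^5 - t^4 + 5·t^3 + 3·t^2 - 3, we substitute t = 2 to get x = 129.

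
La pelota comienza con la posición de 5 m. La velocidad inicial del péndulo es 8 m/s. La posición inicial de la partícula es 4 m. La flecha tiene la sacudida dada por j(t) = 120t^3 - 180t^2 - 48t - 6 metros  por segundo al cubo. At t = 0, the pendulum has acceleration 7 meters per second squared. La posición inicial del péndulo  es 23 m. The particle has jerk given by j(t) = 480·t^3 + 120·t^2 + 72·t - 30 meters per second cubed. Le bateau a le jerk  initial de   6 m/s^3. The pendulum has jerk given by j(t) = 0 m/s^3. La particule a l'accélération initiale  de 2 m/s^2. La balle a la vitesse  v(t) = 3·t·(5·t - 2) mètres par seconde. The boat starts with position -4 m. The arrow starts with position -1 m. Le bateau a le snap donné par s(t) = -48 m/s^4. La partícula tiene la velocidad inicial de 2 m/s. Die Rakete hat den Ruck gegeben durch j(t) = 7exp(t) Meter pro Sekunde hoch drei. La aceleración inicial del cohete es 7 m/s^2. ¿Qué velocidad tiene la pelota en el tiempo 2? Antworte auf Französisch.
En utilisant v(t) = 3·t·(5·t - 2) et en substituant t = 2, nous trouvons v = 48.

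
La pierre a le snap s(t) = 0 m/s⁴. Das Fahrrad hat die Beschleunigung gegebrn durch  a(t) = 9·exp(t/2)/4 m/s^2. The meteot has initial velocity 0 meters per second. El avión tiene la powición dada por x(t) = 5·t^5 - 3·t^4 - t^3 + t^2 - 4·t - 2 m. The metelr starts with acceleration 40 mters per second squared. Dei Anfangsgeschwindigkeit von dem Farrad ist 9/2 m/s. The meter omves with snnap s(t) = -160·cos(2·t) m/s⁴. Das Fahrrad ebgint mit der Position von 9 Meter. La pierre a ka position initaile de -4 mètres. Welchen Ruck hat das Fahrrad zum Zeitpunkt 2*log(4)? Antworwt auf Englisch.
Starting from acceleration a(t) = 9·exp(t/2)/4, we take 1 derivative. Taking d/dt of a(t), we find j(t) = 9·exp(t/2)/8. Using j(t) = 9·exp(t/2)/8 and substituting t = 2*log(4), we find j = 9/2.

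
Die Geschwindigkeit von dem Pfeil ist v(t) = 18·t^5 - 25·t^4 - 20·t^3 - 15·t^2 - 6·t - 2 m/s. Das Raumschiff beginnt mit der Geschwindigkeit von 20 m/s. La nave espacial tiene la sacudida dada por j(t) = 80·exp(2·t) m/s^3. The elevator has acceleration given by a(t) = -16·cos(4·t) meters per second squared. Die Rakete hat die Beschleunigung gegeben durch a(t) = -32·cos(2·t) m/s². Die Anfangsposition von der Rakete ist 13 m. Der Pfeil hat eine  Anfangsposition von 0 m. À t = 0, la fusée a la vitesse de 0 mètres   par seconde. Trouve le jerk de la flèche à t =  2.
En partant de la vitesse v(t) = 18·t^5 - 25·t^4 - 20·t^3 - 15·t^2 - 6·t - 2, nous prenons 2 dérivées. En dérivant la vitesse, nous obtenons l'accélération: a(t) = 90·t^4 - 100·t^3 - 60·t^2 - 30·t - 6. En prenant d/dt de a(t), nous trouvons j(t) = 360·t^3 - 300·t^2 - 120·t - 30. De l'équation du jerk j(t) = 360·t^3 - 300·t^2 - 120·t - 30, nous substituons t = 2 pour obtenir j = 1410.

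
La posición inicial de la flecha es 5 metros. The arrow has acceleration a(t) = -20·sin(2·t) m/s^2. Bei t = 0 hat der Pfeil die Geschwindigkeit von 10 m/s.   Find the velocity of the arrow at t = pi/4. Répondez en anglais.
We must find the antiderivative of our acceleration equation a(t) = -20·sin(2·t) 1 time. Integrating acceleration and using the initial condition v(0) = 10, we get v(t) = 10·cos(2·t). Using v(t) = 10·cos(2·t) and substituting t = pi/4, we find v = 0.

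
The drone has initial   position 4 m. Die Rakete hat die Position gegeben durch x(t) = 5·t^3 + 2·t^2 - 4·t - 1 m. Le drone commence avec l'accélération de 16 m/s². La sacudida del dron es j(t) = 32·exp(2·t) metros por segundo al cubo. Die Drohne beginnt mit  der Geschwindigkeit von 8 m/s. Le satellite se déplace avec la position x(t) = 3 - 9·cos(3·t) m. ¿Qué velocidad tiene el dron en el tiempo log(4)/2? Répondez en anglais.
Starting from jerk j(t) = 32·exp(2·t), we take 2 integrals. The integral of jerk, with a(0) = 16, gives acceleration: a(t) = 16·exp(2·t). Integrating acceleration and using the initial condition v(0) = 8, we get v(t) = 8·exp(2·t). From the given velocity equation v(t) = 8·exp(2·t), we substitute t = log(4)/2 to get v = 32.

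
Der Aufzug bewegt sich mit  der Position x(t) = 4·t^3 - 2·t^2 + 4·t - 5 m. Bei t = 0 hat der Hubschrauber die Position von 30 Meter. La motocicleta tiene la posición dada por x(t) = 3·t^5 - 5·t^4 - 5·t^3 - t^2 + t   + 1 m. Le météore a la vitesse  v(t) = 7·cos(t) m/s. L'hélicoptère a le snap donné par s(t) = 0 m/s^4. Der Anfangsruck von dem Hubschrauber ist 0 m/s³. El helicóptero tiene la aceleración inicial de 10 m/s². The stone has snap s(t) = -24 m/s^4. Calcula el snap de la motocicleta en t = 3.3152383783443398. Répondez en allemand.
Ausgehend von der Position x(t) = 3·t^5 - 5·t^4 - 5·t^3 - t^2 + t + 1, nehmen wir 4 Ableitungen. Durch Ableiten von der Position erhalten wir die Geschwindigkeit: v(t) = 15·t^4 - 20·t^3 - 15·t^2 - 2·t + 1. Durch Ableiten von der Geschwindigkeit erhalten wir die Beschleunigung: a(t) = 60·t^3 - 60·t^2 - 30·t - 2. Durch Ableiten von der Beschleunigung erhalten wir den Ruck: j(t) = 180·t^2 - 120·t - 30. Mit d/dt von j(t) finden wir s(t) = 360·t - 120. Wir haben den Snap s(t) = 360·t - 120. Durch Einsetzen von t = 3.3152383783443398: s(3.3152383783443398) = 1073.48581620396.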